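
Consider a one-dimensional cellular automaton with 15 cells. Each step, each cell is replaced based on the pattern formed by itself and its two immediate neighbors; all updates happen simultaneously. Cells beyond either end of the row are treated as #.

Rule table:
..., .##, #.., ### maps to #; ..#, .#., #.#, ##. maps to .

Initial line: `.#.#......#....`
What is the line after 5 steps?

....#..##.####.

....#####..###.
###.####.#.##..
##..###....#.#.
#.#.##.###.....
....#..##.####.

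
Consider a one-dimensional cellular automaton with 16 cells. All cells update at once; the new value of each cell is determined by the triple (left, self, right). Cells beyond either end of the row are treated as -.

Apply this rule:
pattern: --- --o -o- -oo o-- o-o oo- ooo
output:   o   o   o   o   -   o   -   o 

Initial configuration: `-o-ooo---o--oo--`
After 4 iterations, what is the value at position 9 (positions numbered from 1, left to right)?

iteration 1: ooooo--ooo-oo--o
iteration 2: oooo--ooo-oo--oo
iteration 3: ooo--ooo-oo--oo-
iteration 4: oo--ooo-oo--oo--
position 9 holds o

o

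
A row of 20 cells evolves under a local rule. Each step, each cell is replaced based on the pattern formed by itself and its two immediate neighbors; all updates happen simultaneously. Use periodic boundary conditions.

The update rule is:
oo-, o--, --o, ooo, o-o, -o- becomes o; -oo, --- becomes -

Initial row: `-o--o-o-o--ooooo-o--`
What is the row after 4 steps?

oo-ooooooooooo-ooooo

ooooooooooo-ooooooo-
-ooooooooooo-ooooooo
o-ooooooooooo-oooooo
oo-ooooooooooo-ooooo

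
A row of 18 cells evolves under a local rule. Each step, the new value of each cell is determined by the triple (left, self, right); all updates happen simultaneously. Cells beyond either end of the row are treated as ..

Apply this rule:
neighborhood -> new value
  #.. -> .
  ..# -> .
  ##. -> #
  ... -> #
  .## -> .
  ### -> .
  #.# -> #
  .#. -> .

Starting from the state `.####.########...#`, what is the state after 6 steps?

#...#.....#..###..

step 1: ....##.......#.#..
step 2: ###..#.#####..#..#
step 3: ..#...#....#......
step 4: #...#...##...#####
step 5: ..#...#..#.#.....#
step 6: #...#.....#..###..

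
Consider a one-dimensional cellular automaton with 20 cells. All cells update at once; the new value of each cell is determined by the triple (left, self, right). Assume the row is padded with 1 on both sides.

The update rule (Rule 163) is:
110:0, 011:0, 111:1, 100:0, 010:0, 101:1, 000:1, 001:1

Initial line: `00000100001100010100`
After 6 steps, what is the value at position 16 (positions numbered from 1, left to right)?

01111001110001101001
10110010100110010010
01000101001000100101
10011010010011001010
00100100100100010101
01001001001001101010
position 16 holds 0

0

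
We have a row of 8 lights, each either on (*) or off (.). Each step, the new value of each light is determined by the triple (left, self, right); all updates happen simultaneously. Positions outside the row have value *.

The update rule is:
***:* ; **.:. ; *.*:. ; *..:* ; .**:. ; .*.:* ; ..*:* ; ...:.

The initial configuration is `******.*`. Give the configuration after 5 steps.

*****...
****.*.*
***..*..
**.*****
*...****

*...****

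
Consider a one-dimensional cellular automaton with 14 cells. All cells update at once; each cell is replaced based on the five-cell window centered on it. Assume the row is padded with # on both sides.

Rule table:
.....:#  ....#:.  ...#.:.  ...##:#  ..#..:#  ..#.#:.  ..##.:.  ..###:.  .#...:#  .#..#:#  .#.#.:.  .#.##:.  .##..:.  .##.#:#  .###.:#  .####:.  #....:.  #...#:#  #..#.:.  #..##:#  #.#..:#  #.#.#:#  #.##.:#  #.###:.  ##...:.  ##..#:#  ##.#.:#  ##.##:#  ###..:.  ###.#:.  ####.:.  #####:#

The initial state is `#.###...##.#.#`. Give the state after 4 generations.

.#.#..##.###..
##.###.##.#.##
..#.#.#####...
#...#...#...##

#...#...#...##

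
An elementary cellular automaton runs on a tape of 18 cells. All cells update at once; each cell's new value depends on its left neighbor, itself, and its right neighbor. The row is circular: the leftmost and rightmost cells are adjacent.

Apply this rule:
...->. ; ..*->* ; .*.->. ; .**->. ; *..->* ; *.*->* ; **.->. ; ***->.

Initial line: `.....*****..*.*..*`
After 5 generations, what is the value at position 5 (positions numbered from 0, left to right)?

*...*.....**.*.**.
.*.*.*...*..*.*..*
*.*.*.*.*.**.*.**.
.*.*.*.*.*..*.*..*
*.*.*.*.*.**.*.**.
position 5 holds .

.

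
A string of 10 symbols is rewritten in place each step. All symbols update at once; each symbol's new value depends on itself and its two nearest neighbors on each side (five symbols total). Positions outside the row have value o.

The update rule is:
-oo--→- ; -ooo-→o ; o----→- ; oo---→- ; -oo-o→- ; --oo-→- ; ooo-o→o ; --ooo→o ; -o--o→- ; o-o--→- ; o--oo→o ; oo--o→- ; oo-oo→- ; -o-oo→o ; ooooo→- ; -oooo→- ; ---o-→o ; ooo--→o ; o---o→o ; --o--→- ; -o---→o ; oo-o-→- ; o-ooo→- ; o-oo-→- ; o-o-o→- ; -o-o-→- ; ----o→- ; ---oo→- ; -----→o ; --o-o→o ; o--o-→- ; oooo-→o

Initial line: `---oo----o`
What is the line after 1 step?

-o-------o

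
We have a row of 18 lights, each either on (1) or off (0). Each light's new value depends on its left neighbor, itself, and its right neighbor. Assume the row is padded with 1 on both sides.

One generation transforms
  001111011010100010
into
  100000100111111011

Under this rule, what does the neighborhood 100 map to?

At position 0 the neighborhood is 100; the next row has 1 there.

1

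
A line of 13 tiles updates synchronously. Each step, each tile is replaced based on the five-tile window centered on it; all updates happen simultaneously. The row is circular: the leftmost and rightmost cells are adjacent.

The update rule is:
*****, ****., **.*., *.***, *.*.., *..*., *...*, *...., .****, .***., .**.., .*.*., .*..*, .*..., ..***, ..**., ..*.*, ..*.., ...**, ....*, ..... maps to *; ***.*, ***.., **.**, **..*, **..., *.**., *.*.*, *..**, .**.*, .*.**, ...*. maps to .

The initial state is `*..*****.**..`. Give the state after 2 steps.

**.****...*.*
*..***..*.*.*

*..***..*.*.*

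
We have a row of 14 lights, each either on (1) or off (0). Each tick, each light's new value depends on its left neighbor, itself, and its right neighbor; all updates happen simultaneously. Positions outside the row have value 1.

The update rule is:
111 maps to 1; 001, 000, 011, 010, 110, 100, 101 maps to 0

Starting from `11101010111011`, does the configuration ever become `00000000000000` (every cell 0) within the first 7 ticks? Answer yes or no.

yes

11000000010001
10000000000000
00000000000000
all cells are 0 at tick 3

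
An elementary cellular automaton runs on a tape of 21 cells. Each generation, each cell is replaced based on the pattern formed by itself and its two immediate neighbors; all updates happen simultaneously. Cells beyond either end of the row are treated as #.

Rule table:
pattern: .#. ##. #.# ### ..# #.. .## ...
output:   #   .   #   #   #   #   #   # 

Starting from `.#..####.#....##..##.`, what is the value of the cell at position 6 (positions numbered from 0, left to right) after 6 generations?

#

generation 1: #######.#######.###.#
generation 2: ######.#######.###.##
generation 3: #####.#######.###.###
generation 4: ####.#######.###.####
generation 5: ###.#######.###.#####
generation 6: ##.#######.###.######
position 6 holds #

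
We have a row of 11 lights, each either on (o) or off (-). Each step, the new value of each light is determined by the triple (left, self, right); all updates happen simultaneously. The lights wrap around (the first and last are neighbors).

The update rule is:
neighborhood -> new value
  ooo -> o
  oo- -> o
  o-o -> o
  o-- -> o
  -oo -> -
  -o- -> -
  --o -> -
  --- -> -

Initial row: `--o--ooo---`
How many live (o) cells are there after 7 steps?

4

---o--ooo--
----o--ooo-
-----o--ooo
o-----o--oo
oo-----o--o
ooo-----o--
-ooo-----o-
count of o: 4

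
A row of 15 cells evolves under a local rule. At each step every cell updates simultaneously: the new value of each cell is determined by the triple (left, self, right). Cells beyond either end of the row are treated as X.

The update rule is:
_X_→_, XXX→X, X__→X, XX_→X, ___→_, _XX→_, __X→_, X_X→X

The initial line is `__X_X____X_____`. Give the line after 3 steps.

X__X_X____X____
XX__X_X____X___
XXX__X_X____X__

XXX__X_X____X__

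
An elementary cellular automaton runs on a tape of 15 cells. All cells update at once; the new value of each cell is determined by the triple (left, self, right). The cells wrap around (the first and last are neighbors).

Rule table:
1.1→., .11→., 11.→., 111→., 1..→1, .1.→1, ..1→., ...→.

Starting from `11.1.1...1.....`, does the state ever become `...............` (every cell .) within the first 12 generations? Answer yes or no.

no

generation 1: ...1.11..11....
generation 2: ...1...1...1...
generation 3: ...11..11..11..
generation 4: .....1...1...1.
generation 5: .....11..11..11
generation 6: 1......1...1...
generation 7: 11.....11..11..
generation 8: ..1......1...1.
generation 9: ..11.....11..11
generation 10: 1...1......1...
generation 11: 11..11.....11..
generation 12: ..1...1......1.
generation 12 is ..1...1......1., still not uniform .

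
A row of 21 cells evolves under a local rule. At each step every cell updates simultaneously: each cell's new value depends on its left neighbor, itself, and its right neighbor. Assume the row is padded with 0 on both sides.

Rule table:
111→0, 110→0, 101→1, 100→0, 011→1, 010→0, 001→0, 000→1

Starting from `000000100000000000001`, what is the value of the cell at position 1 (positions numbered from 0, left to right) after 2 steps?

0

111110001111111111100
100000101000000000001
position 1 holds 0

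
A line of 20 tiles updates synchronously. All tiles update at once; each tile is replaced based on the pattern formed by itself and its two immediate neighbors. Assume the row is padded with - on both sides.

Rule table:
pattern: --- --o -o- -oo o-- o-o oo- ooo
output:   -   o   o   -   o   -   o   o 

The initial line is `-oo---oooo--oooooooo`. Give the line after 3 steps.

step 1: o-oo-o-ooooo-ooooooo
step 2: o--o-o--oooo--oooooo
step 3: oooo-ooo-ooooo-ooooo

oooo-ooo-ooooo-ooooo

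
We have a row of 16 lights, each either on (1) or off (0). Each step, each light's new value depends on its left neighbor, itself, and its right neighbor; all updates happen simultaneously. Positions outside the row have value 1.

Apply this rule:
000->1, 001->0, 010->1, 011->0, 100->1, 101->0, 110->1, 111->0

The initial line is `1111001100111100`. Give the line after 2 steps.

0001100110000110
1100110011110010

1100110011110010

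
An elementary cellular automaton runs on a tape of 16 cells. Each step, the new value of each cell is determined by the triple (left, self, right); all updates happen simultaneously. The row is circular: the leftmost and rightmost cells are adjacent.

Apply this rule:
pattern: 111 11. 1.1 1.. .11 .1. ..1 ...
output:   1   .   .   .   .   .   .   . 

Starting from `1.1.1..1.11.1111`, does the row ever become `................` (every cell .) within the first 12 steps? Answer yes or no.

yes

step 1: .............111
step 2: ..............1.
step 3: ................
all cells are . at step 3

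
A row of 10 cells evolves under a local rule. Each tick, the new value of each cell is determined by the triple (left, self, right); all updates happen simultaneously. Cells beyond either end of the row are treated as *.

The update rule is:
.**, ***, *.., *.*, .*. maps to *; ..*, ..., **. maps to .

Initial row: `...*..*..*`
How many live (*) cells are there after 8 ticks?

9

*..**.**.*
.*.*.**.**
******.***
*****.****
****.*****
***.******
**.*******
*.********
count of *: 9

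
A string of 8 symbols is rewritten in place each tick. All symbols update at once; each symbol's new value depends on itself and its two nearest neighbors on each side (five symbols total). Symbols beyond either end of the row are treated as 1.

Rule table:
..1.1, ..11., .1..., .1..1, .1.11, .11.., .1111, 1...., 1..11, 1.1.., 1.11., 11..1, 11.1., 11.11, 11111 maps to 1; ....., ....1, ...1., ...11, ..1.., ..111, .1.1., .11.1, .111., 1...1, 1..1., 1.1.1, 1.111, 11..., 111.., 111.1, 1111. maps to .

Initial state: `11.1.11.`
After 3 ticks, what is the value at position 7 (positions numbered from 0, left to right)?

..1.11.1
1.111.1.
.1...1.1
position 7 holds 1

1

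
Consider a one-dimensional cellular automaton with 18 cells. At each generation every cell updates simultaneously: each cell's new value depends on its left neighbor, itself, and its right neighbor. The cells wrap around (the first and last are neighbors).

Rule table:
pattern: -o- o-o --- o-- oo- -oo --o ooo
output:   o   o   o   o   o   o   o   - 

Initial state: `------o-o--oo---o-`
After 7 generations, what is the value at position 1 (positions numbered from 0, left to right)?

o

oooooooooooooooooo
------------------
oooooooooooooooooo  (repeats generation 1; period 2)
generation 7: oooooooooooooooooo
position 1 holds o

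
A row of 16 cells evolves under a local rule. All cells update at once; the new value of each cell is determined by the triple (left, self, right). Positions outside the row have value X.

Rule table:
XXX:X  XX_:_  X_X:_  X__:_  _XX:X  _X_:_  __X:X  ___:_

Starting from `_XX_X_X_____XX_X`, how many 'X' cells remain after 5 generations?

7

_X_________XX__X
__________XX__XX
_________XX__XXX
________XX__XXXX
_______XX__XXXXX
count of X: 7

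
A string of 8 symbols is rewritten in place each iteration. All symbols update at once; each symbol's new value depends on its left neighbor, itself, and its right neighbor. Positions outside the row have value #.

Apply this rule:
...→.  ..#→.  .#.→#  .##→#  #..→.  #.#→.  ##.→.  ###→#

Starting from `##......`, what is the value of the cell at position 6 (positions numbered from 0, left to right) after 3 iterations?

#.......
........
........
position 6 holds .

.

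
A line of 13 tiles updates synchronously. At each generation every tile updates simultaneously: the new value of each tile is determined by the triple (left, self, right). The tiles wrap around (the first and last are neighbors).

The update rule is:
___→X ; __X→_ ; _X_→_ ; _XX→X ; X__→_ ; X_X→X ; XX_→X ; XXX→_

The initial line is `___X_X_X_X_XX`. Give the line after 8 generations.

XXX__XX_XXX__

_X__X_X_X_XXX
X____X_X_XX_X
X_XX__X_XXXXX
XXXX___XX____
X__X_X_XX_XX_
____X_XXXXXXX
_XX__XX_____X
XXX__XX_XXX__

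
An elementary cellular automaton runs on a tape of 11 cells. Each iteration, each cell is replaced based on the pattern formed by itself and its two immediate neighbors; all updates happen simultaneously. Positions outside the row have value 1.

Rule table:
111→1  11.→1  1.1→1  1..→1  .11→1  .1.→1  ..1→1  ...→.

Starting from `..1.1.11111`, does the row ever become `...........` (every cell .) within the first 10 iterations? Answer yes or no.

no

11111111111
11111111111  (fixed point — unchanged through iteration 10)
iteration 10 is 11111111111, still not uniform .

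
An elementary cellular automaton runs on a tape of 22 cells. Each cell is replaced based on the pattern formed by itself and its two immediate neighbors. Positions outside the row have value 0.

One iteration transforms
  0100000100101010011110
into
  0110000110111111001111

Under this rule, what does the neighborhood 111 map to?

At position 18 the neighborhood is 111; the next row has 1 there.

1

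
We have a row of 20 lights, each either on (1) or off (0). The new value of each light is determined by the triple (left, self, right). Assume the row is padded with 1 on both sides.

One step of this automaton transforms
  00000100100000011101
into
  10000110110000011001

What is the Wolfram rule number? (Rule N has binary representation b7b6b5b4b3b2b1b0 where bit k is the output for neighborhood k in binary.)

position 16: 111 → 1  (bit 7 = 1)
position 17: 110 → 0  (bit 6 = 0)
position 18: 101 → 0  (bit 5 = 0)
position 0: 100 → 1  (bit 4 = 1)
position 15: 011 → 1  (bit 3 = 1)
position 5: 010 → 1  (bit 2 = 1)
position 4: 001 → 0  (bit 1 = 0)
position 1: 000 → 0  (bit 0 = 0)
bits b7..b0 = 10011100 = 156

156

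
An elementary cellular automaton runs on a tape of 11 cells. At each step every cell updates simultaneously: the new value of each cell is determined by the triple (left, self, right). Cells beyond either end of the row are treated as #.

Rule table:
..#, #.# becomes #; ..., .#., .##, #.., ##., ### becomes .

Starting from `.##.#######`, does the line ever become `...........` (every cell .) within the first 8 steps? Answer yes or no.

#..#.......
..#.......#
.#.......#.
#.......#.#
.......#.#.
......#.#.#
.....#.#.#.
....#.#.#.#
step 8 is ....#.#.#.#, still not uniform .

no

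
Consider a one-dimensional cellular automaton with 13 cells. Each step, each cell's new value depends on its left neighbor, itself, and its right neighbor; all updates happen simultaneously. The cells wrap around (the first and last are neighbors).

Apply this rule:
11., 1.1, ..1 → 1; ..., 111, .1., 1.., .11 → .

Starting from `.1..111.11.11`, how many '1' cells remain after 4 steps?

1..1..11.11.1
1.1..1.11.11.
.1..1.1.11.11
1..1.1.1.11.1
count of 1: 7

7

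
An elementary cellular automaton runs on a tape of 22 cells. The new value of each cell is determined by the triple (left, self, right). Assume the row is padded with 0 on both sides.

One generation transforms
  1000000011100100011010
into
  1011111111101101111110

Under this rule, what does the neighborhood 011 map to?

At position 8 the neighborhood is 011; the next row has 1 there.

1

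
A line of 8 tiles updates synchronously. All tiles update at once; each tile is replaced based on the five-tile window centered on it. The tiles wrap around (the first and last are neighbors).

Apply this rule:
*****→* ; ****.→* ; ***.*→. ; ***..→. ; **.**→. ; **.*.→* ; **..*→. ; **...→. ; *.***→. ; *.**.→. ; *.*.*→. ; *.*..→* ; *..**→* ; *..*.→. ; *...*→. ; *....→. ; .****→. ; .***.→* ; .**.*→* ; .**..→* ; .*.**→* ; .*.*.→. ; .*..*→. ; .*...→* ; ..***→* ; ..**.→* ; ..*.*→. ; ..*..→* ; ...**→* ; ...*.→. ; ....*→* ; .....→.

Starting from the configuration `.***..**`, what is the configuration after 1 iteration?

..*..***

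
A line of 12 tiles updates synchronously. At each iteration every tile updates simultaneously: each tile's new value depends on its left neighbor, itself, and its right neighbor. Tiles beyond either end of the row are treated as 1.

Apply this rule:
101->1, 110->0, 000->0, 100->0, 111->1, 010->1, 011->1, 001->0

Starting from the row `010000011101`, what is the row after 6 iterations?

110000011011
100000010111
000000011111
000000011111  (fixed point — unchanged through iteration 6)

000000011111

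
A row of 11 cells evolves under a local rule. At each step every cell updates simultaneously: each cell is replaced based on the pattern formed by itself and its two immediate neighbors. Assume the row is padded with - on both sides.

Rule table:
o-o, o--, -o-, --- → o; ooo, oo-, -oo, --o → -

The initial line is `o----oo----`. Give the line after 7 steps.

oooo---oooo
----oo-----
ooo---ooooo
---oo------
oo---oooooo
--oo-------
o---ooooooo

o---ooooooo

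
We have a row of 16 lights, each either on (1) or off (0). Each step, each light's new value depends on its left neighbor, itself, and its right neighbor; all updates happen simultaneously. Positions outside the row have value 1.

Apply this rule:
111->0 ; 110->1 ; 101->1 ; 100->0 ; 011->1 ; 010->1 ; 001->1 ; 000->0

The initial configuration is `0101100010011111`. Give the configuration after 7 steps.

0111001111000001

1111100110110000
0000101111110001
0001111000010011
0011001000110110
0111011001111111
1101111011000000
0111001111000001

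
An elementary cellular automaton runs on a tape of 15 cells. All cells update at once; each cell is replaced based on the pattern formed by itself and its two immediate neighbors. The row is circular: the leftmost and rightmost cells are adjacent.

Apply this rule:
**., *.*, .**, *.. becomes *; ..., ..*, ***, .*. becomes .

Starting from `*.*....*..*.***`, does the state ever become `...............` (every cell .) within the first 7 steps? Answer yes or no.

**.*....*..**..
***.*....*.***.
*.**.*....**.**
*****.*...****.
*...**.*..*..**
**..***.*..*.*.
***.*.**.*..*.*
step 7 is ***.*.**.*..*.*, still not uniform .

no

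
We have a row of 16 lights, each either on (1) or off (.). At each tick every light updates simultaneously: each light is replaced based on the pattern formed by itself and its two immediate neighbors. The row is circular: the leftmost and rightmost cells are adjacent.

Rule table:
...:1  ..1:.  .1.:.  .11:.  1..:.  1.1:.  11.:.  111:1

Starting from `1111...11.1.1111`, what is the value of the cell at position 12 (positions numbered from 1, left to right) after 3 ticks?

111..1.......111
11.....11111..11
1..111..111....1
position 12 holds .

.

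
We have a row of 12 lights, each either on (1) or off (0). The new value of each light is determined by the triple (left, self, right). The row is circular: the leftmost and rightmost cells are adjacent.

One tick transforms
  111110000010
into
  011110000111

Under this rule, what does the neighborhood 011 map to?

At position 0 the neighborhood is 011; the next row has 0 there.

0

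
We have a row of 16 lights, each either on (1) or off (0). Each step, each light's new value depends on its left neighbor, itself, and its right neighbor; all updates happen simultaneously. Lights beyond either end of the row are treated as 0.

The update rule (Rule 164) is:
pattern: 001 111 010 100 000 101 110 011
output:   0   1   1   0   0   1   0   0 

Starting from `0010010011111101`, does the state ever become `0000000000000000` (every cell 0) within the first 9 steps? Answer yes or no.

no

0010010001111011
0010010000110100
0010010000001100
0010010000000000
0010010000000000  (fixed point — unchanged through step 9)
step 9 is 0010010000000000, still not uniform 0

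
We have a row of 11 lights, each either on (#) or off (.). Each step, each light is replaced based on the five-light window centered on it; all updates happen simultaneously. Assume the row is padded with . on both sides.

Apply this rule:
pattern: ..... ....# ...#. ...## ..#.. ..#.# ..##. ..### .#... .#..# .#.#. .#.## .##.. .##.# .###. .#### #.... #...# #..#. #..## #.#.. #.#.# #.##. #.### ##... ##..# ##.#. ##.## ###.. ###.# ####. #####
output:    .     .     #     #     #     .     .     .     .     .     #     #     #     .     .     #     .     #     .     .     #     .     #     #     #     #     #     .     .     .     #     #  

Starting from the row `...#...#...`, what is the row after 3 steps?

##.###..#..

..##.###...
.#...#..#..
##.###..#..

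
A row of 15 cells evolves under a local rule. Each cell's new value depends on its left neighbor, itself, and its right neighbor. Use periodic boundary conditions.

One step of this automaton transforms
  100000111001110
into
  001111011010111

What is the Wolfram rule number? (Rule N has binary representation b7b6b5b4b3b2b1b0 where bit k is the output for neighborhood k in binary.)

227

position 7: 111 → 1  (bit 7 = 1)
position 8: 110 → 1  (bit 6 = 1)
position 14: 101 → 1  (bit 5 = 1)
position 1: 100 → 0  (bit 4 = 0)
position 6: 011 → 0  (bit 3 = 0)
position 0: 010 → 0  (bit 2 = 0)
position 5: 001 → 1  (bit 1 = 1)
position 2: 000 → 1  (bit 0 = 1)
bits b7..b0 = 11100011 = 227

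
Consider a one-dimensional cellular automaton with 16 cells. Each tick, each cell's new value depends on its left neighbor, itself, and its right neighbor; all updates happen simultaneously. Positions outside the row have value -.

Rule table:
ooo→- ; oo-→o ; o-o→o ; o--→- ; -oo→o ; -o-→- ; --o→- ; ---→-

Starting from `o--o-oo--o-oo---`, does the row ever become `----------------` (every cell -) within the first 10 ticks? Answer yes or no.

yes

----ooo---ooo---
----o-o---o-o---
-----o-----o----
----------------
all cells are - at tick 4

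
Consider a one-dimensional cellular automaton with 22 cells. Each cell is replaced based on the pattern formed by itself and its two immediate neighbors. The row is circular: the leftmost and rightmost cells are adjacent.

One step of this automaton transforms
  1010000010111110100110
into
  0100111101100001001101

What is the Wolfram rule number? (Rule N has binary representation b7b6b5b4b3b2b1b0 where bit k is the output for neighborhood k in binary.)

position 11: 111 → 0  (bit 7 = 0)
position 14: 110 → 0  (bit 6 = 0)
position 1: 101 → 1  (bit 5 = 1)
position 3: 100 → 0  (bit 4 = 0)
position 10: 011 → 1  (bit 3 = 1)
position 0: 010 → 0  (bit 2 = 0)
position 7: 001 → 1  (bit 1 = 1)
position 4: 000 → 1  (bit 0 = 1)
bits b7..b0 = 00101011 = 43

43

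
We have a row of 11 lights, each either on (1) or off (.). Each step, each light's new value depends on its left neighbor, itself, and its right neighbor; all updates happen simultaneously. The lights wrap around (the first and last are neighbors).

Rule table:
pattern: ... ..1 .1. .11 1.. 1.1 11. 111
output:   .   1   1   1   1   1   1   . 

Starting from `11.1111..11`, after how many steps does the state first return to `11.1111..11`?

.111..1111.
11.1111..11

2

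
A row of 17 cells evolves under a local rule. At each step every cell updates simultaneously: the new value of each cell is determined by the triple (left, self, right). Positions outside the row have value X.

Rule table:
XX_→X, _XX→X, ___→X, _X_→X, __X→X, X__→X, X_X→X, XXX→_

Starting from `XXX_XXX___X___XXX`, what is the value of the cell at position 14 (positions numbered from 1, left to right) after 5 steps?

__XXX_XXXXXXXXX__
XXX_XXX_______XXX
__XXX_XXXXXXXXX__  (repeats step 1; period 2)
step 5: __XXX_XXXXXXXXX__
position 14 holds X

X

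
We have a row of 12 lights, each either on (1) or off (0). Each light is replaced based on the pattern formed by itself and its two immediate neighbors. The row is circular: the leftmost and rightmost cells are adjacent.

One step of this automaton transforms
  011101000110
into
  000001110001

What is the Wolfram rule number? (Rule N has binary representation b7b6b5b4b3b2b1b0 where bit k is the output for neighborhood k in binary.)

position 2: 111 → 0  (bit 7 = 0)
position 3: 110 → 0  (bit 6 = 0)
position 4: 101 → 0  (bit 5 = 0)
position 6: 100 → 1  (bit 4 = 1)
position 1: 011 → 0  (bit 3 = 0)
position 5: 010 → 1  (bit 2 = 1)
position 0: 001 → 0  (bit 1 = 0)
position 7: 000 → 1  (bit 0 = 1)
bits b7..b0 = 00010101 = 21

21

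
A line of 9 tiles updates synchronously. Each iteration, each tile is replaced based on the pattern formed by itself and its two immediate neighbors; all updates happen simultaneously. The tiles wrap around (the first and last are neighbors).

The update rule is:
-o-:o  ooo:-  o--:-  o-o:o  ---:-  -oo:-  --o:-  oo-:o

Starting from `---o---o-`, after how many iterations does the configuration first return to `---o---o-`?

1

iteration 1: ---o---o-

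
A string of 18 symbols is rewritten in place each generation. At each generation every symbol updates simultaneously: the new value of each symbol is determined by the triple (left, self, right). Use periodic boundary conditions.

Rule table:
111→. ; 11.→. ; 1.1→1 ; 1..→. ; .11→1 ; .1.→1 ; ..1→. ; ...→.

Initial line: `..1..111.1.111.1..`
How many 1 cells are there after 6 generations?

..1..1..1111..11..
..1..1..1.....1...
..1..1..1.....1...  (fixed point — unchanged through generation 6)
count of 1: 4

4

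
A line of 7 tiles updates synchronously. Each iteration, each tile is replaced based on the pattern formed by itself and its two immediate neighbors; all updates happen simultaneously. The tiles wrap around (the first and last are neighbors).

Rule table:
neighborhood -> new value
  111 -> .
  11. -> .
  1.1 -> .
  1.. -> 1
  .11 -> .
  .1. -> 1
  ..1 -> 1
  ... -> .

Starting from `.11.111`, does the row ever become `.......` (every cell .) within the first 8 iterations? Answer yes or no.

iteration 1: .......
all cells are . at iteration 1

yes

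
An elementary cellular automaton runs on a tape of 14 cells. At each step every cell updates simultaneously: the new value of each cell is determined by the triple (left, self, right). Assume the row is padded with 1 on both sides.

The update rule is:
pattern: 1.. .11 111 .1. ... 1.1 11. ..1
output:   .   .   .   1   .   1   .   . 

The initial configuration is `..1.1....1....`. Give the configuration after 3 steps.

..111....1....
.........1....
.........1....

.........1....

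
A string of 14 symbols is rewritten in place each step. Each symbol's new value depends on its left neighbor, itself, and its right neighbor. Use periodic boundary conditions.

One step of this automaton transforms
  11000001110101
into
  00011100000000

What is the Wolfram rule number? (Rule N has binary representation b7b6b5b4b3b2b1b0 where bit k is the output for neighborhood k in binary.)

1

position 0: 111 → 0  (bit 7 = 0)
position 1: 110 → 0  (bit 6 = 0)
position 10: 101 → 0  (bit 5 = 0)
position 2: 100 → 0  (bit 4 = 0)
position 7: 011 → 0  (bit 3 = 0)
position 11: 010 → 0  (bit 2 = 0)
position 6: 001 → 0  (bit 1 = 0)
position 3: 000 → 1  (bit 0 = 1)
bits b7..b0 = 00000001 = 1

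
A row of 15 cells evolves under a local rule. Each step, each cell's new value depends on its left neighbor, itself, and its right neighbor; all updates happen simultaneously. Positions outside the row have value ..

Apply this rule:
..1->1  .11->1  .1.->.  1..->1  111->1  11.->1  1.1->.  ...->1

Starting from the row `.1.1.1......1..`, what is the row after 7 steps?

1.....111111.11
.11111111111.11
111111111111.11
111111111111.11  (fixed point — unchanged through step 7)

111111111111.11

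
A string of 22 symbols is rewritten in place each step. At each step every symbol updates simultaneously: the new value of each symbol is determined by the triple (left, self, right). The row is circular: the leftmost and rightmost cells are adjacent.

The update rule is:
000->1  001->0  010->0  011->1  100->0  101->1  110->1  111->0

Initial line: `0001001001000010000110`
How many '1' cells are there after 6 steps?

1100000000011000110110
1101111111011010111111
0111000001111101100000
0101011101000111101111
1010110110010100111001
1101111110001000101001
count of 1: 12

12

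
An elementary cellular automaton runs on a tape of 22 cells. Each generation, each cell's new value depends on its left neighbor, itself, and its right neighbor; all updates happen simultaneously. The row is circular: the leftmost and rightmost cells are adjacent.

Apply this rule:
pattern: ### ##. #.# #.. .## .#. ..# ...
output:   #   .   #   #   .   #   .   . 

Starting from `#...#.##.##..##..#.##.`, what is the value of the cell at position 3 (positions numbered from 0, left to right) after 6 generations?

.

##..##..#..#...#.##..#
#.#...#.##.##..##..#..
####..##..#..#...#.##.
.##.#...#.##.##..##..#
#..###..##..#..#...#.#
.#..#.#...#.##.##..##.
position 3 holds .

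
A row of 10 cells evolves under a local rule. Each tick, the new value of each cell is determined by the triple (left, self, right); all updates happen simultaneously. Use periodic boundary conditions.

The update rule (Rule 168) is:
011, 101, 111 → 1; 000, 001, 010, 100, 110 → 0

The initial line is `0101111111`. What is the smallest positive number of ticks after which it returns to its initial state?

1011111110
0111111101
1111111010
1111110101
1111101011
1111010111
1110101111
1101011111
1010111111
0101111111

10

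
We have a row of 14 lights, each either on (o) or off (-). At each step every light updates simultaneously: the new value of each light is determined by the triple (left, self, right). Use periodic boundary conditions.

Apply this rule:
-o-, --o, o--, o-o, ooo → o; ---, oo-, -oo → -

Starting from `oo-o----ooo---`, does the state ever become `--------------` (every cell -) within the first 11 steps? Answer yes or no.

--ooo--o-o-o-o
oo-o-ooooooooo
o-ooo-oooooooo
-o-o-o-ooooooo
ooooooo-ooooo-
-ooooo-o-ooo-o
o-ooo-ooo-o-oo
-o-o-o-o-ooo-o
ooooooooo-o-oo
oooooooo-ooo-o
ooooooo-o-o-o-
step 11 is ooooooo-o-o-o-, still not uniform -

no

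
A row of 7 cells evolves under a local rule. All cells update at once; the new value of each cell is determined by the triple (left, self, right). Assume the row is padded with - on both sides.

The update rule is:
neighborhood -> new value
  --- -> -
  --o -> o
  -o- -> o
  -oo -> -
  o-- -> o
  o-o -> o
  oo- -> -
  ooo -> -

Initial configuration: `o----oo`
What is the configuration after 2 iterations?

oo--o--
--oooo-

--oooo-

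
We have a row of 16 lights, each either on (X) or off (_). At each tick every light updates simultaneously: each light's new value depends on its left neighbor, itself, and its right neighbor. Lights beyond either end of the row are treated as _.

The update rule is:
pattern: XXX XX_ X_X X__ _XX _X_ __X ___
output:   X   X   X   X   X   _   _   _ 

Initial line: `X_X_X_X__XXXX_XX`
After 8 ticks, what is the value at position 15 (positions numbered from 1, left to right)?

X

_X_X_X_X_XXXXXXX
__X_X_X_XXXXXXXX
___X_X_XXXXXXXXX
____X_XXXXXXXXXX
_____XXXXXXXXXXX
_____XXXXXXXXXXX  (fixed point — unchanged through tick 8)
position 15 holds X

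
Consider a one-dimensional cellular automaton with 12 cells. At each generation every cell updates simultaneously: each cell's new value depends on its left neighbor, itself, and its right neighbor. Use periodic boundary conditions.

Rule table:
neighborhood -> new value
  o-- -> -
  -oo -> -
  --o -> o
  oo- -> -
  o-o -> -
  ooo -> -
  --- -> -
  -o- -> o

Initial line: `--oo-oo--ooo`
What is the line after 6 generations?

---oo---oo--

-o------o---
oo-----oo---
------o----o
-----oo---oo
----o----o--
---oo---oo--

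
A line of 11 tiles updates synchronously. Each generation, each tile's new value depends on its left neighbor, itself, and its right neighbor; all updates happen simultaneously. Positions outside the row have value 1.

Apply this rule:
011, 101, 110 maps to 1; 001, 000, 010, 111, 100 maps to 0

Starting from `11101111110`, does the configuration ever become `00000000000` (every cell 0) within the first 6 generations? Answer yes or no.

00111000011
00101000010
00010000001
00000000001
00000000001  (fixed point — unchanged through generation 6)
generation 6 is 00000000001, still not uniform 0

no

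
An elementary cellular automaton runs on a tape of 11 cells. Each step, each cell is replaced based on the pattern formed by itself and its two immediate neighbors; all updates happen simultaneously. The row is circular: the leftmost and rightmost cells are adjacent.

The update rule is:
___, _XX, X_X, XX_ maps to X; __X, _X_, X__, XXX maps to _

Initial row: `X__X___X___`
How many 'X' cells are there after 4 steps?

step 1: _____X___X_
step 2: XXXX___X___
step 3: X__X_X___X_
step 4: ____X__X__X
count of X: 3

3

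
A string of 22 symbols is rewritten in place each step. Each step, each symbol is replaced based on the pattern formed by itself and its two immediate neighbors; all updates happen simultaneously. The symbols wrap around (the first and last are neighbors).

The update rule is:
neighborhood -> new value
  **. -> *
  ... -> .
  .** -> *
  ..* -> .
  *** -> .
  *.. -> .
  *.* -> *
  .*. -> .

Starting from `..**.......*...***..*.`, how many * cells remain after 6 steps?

step 1: ..**...........*.*....
step 2: ..**............*.....
step 3: ..**..................
step 4: ..**..................  (fixed point — unchanged through step 6)
count of *: 2

2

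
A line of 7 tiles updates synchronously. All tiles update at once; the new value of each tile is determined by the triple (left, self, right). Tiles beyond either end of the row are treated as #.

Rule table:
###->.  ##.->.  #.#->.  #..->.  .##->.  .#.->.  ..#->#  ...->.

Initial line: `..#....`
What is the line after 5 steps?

..#..#.

step 1: .#....#
step 2: .....#.
step 3: ....#..
step 4: ...#..#
step 5: ..#..#.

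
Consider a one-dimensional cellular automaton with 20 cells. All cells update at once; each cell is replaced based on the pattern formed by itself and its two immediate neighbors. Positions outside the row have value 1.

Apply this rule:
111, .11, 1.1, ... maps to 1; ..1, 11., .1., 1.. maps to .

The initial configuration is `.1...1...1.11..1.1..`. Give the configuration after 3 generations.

.111...11....1..1..1

1..1...1..11....1...
.....1....1..11...1.
.111...11....1..1..1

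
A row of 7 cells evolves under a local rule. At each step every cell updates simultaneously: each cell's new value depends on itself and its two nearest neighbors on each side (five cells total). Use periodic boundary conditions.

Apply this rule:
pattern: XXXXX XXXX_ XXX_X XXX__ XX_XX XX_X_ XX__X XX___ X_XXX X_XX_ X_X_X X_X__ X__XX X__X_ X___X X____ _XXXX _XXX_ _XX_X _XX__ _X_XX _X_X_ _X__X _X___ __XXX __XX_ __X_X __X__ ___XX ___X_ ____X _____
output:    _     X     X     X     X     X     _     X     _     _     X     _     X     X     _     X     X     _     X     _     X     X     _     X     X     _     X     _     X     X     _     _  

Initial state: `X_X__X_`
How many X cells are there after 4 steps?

step 1: XX__XXX
step 2: XX_XXX_
step 3: _XX__XX
step 4: X___X_X
count of X: 3

3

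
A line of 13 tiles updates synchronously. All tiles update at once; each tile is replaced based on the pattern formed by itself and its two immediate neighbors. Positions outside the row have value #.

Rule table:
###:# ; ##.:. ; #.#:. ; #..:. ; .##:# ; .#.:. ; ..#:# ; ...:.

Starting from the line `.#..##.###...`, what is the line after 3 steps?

.##..##...###

step 1: ...##..##...#
step 2: ..##..##...##
step 3: .##..##...###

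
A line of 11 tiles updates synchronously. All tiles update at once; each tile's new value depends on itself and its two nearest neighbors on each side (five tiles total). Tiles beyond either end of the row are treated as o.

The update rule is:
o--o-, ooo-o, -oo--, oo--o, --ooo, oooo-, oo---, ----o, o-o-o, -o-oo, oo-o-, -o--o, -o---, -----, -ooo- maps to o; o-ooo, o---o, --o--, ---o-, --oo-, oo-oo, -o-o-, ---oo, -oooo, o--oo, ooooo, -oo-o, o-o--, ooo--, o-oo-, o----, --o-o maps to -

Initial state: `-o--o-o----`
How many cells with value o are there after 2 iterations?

o-oo---o-o-
o--oo----oo
count of o: 5

5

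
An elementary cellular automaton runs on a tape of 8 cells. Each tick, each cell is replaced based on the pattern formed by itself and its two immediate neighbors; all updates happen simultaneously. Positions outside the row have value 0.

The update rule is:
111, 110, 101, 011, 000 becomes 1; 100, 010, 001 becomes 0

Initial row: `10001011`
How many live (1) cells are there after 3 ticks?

00100111
10000111
00110111
count of 1: 5

5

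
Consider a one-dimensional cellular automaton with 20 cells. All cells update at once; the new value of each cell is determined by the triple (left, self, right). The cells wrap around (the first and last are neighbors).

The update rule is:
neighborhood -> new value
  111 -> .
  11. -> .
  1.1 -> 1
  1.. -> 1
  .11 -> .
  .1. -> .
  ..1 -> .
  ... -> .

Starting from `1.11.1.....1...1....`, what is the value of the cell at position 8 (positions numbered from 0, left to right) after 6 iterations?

iteration 1: .1..1.1.....1...1...
iteration 2: ..1..1.1.....1...1..
iteration 3: ...1..1.1.....1...1.
iteration 4: ....1..1.1.....1...1
iteration 5: 1....1..1.1.....1...
iteration 6: .1....1..1.1.....1..
position 8 holds .

.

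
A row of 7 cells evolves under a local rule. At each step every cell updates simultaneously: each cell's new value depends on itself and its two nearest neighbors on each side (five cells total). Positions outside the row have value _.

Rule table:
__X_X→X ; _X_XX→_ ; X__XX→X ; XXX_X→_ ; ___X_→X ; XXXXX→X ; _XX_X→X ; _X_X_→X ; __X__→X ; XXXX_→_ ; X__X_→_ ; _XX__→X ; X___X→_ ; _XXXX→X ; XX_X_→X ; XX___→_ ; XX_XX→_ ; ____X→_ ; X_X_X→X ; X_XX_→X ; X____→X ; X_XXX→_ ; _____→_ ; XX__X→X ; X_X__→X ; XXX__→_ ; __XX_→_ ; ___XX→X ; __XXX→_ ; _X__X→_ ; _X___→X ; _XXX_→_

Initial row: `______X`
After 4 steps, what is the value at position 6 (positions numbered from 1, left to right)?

_

_____XX
____X_X
___XXXX
__X_X__
position 6 holds _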